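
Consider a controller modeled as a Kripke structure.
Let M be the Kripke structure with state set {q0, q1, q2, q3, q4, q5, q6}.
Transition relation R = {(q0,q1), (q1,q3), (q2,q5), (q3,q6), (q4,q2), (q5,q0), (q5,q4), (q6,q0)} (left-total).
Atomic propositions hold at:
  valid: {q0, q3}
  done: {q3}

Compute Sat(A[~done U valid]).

Sat(~done) = {q0, q1, q2, q4, q5, q6}
A[~done U valid]: least fixpoint, start Z0 = Sat(valid) = {q0, q3}, add states in Sat(~done) with every successor in Z. Z1 = {q0, q1, q3, q6}; fixed.
Sat(A[~done U valid]) = {q0, q1, q3, q6}

{q0, q1, q3, q6}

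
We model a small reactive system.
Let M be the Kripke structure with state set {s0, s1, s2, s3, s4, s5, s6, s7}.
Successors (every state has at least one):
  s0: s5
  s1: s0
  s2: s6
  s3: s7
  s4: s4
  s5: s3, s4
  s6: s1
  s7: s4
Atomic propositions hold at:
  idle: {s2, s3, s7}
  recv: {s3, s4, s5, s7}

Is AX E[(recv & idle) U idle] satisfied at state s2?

No

Sat(recv & idle) = {s3, s7}
E[(recv & idle) U idle]: least fixpoint, start Z0 = Sat(idle) = {s2, s3, s7}, add states in Sat(recv & idle) with some successor in Z. Already a fixed point.
Sat(E[(recv & idle) U idle]) = {s2, s3, s7}
Sat(AX E[(recv & idle) U idle]) = {s : every successor in {s2, s3, s7}} = {s3}
s2 ∉ Sat(AX E[(recv & idle) U idle]) = {s3}, so the formula does not hold at s2.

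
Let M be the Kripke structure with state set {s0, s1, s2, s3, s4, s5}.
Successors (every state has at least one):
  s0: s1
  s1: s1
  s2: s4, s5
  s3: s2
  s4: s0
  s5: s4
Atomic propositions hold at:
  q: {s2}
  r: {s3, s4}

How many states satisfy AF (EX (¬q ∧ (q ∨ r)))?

3

Sat(¬q) = {s0, s1, s3, s4, s5}
Sat(q ∨ r) = {s2, s3, s4}
Sat(¬q ∧ (q ∨ r)) = {s3, s4}
Sat(EX (¬q ∧ (q ∨ r))) = {s : some successor in {s3, s4}} = {s2, s5}
AF (EX (¬q ∧ (q ∨ r))): least fixpoint, start Z0 = {s2, s5}, add states with every successor in Z. Z1 = {s2, s3, s5}; fixed.
Sat(AF (EX (¬q ∧ (q ∨ r)))) = {s2, s3, s5}
|Sat(AF (EX (¬q ∧ (q ∨ r))))| = |{s2, s3, s5}| = 3.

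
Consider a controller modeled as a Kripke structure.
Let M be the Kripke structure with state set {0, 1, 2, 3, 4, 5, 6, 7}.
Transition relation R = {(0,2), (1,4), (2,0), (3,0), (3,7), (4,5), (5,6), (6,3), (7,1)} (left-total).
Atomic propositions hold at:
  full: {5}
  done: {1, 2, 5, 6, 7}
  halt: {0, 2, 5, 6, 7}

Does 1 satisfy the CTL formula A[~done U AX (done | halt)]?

No

Sat(~done) = {0, 3, 4}
Sat(done | halt) = {0, 1, 2, 5, 6, 7}
Sat(AX (done | halt)) = {s : every successor in {0, 1, 2, 5, 6, 7}} = {0, 2, 3, 4, 5, 7}
A[~done U AX (done | halt)]: least fixpoint, start Z0 = Sat(AX (done | halt)) = {0, 2, 3, 4, 5, 7}, add states in Sat(~done) with every successor in Z. Already a fixed point.
Sat(A[~done U AX (done | halt)]) = {0, 2, 3, 4, 5, 7}
1 ∉ Sat(A[~done U AX (done | halt)]) = {0, 2, 3, 4, 5, 7}, so the formula does not hold at 1.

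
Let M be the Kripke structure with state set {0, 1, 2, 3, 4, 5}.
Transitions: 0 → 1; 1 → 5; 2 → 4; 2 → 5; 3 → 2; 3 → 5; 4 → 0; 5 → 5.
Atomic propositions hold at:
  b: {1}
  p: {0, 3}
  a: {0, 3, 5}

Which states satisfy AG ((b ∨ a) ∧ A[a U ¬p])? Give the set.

{0, 1, 5}

Sat(b ∨ a) = {0, 1, 3, 5}
Sat(¬p) = {1, 2, 4, 5}
A[a U ¬p]: least fixpoint, start Z0 = Sat(¬p) = {1, 2, 4, 5}, add states in Sat(a) with every successor in Z. Z1 = {0, 1, 2, 3, 4, 5}; fixed.
Sat(A[a U ¬p]) = {0, 1, 2, 3, 4, 5}
Sat((b ∨ a) ∧ A[a U ¬p]) = {0, 1, 3, 5}
AG ((b ∨ a) ∧ A[a U ¬p]): greatest fixpoint, start Z0 = {0, 1, 3, 5}, keep only states in Sat with every successor in Z. Z1 = {0, 1, 5}; fixed.
Sat(AG ((b ∨ a) ∧ A[a U ¬p])) = {0, 1, 5}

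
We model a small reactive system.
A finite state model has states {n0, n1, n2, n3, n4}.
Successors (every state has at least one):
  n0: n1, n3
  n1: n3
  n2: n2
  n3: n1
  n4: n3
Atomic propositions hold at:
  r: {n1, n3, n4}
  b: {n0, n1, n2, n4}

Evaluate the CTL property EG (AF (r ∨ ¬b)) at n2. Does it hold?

Sat(¬b) = {n3}
Sat(r ∨ ¬b) = {n1, n3, n4}
AF (r ∨ ¬b): least fixpoint, start Z0 = {n1, n3, n4}, add states with every successor in Z. Z1 = {n0, n1, n3, n4}; fixed.
Sat(AF (r ∨ ¬b)) = {n0, n1, n3, n4}
EG (AF (r ∨ ¬b)): greatest fixpoint, start Z0 = {n0, n1, n3, n4}, keep only states in Sat with some successor in Z. Already a fixed point.
Sat(EG (AF (r ∨ ¬b))) = {n0, n1, n3, n4}
n2 ∉ Sat(EG (AF (r ∨ ¬b))) = {n0, n1, n3, n4}, so the formula does not hold at n2.

No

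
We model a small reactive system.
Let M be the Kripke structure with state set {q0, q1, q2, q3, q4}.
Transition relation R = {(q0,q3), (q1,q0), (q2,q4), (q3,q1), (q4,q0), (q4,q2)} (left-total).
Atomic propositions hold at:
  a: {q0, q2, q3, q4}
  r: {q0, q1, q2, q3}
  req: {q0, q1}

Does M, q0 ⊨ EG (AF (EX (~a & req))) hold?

Yes

Sat(~a) = {q1}
Sat(~a & req) = {q1}
Sat(EX (~a & req)) = {s : some successor in {q1}} = {q3}
AF (EX (~a & req)): least fixpoint, start Z0 = {q3}, add states with every successor in Z. Z1 = {q0, q3}; Z2 = {q0, q1, q3}; fixed.
Sat(AF (EX (~a & req))) = {q0, q1, q3}
EG (AF (EX (~a & req))): greatest fixpoint, start Z0 = {q0, q1, q3}, keep only states in Sat with some successor in Z. Already a fixed point.
Sat(EG (AF (EX (~a & req)))) = {q0, q1, q3}
q0 ∈ Sat(EG (AF (EX (~a & req)))) = {q0, q1, q3}, so the formula holds at q0.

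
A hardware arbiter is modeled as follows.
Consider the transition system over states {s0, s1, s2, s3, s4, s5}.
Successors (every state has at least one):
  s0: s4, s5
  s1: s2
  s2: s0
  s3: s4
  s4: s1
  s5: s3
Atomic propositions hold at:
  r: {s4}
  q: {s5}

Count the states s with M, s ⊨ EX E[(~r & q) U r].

2

Sat(~r) = {s0, s1, s2, s3, s5}
Sat(~r & q) = {s5}
E[(~r & q) U r]: least fixpoint, start Z0 = Sat(r) = {s4}, add states in Sat(~r & q) with some successor in Z. Already a fixed point.
Sat(E[(~r & q) U r]) = {s4}
Sat(EX E[(~r & q) U r]) = {s : some successor in {s4}} = {s0, s3}
|Sat(EX E[(~r & q) U r])| = |{s0, s3}| = 2.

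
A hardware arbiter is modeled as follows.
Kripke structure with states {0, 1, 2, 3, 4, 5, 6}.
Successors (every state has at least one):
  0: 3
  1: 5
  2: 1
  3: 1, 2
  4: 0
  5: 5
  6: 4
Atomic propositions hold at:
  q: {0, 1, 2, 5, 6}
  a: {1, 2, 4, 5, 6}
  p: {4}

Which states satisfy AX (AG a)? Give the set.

AG a: greatest fixpoint, start Z0 = {1, 2, 4, 5, 6}, keep only states in Sat with every successor in Z. Z1 = {1, 2, 5, 6}; Z2 = {1, 2, 5}; fixed.
Sat(AG a) = {1, 2, 5}
Sat(AX (AG a)) = {s : every successor in {1, 2, 5}} = {1, 2, 3, 5}

{1, 2, 3, 5}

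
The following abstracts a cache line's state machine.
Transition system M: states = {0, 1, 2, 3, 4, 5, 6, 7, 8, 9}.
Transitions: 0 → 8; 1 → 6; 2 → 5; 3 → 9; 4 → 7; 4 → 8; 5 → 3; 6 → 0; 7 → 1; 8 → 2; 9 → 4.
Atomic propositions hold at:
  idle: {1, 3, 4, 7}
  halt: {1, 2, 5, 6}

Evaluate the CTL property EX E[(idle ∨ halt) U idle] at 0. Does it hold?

No

Sat(idle ∨ halt) = {1, 2, 3, 4, 5, 6, 7}
E[(idle ∨ halt) U idle]: least fixpoint, start Z0 = Sat(idle) = {1, 3, 4, 7}, add states in Sat(idle ∨ halt) with some successor in Z. Z1 = {1, 3, 4, 5, 7}; Z2 = {1, 2, 3, 4, 5, 7}; fixed.
Sat(E[(idle ∨ halt) U idle]) = {1, 2, 3, 4, 5, 7}
Sat(EX E[(idle ∨ halt) U idle]) = {s : some successor in {1, 2, 3, 4, 5, 7}} = {2, 4, 5, 7, 8, 9}
0 ∉ Sat(EX E[(idle ∨ halt) U idle]) = {2, 4, 5, 7, 8, 9}, so the formula does not hold at 0.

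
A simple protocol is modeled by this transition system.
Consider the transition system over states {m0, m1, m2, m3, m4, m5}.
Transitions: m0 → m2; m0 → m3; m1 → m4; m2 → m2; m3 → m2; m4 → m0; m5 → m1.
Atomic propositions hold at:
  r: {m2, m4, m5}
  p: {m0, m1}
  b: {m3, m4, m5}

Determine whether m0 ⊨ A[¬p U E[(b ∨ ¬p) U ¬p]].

No

Sat(¬p) = {m2, m3, m4, m5}
Sat(b ∨ ¬p) = {m2, m3, m4, m5}
E[(b ∨ ¬p) U ¬p]: least fixpoint, start Z0 = Sat(¬p) = {m2, m3, m4, m5}, add states in Sat(b ∨ ¬p) with some successor in Z. Already a fixed point.
Sat(E[(b ∨ ¬p) U ¬p]) = {m2, m3, m4, m5}
A[¬p U E[(b ∨ ¬p) U ¬p]]: least fixpoint, start Z0 = Sat(E[(b ∨ ¬p) U ¬p]) = {m2, m3, m4, m5}, add states in Sat(¬p) with every successor in Z. Already a fixed point.
Sat(A[¬p U E[(b ∨ ¬p) U ¬p]]) = {m2, m3, m4, m5}
m0 ∉ Sat(A[¬p U E[(b ∨ ¬p) U ¬p]]) = {m2, m3, m4, m5}, so the formula does not hold at m0.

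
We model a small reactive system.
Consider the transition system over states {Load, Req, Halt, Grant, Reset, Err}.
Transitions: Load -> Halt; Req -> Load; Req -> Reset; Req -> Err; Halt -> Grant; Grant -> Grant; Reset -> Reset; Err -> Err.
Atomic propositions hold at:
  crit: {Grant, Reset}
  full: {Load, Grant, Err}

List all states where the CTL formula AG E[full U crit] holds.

E[full U crit]: least fixpoint, start Z0 = Sat(crit) = {Grant, Reset}, add states in Sat(full) with some successor in Z. Already a fixed point.
Sat(E[full U crit]) = {Grant, Reset}
AG E[full U crit]: greatest fixpoint, start Z0 = {Grant, Reset}, keep only states in Sat with every successor in Z. Already a fixed point.
Sat(AG E[full U crit]) = {Grant, Reset}

{Grant, Reset}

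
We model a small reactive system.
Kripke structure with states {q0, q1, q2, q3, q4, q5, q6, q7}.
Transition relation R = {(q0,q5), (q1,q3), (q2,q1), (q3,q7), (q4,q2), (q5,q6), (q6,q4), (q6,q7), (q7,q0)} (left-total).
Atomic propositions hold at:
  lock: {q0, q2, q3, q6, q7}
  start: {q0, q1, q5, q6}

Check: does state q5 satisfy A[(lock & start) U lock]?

No

Sat(lock & start) = {q0, q6}
A[(lock & start) U lock]: least fixpoint, start Z0 = Sat(lock) = {q0, q2, q3, q6, q7}, add states in Sat(lock & start) with every successor in Z. Already a fixed point.
Sat(A[(lock & start) U lock]) = {q0, q2, q3, q6, q7}
q5 ∉ Sat(A[(lock & start) U lock]) = {q0, q2, q3, q6, q7}, so the formula does not hold at q5.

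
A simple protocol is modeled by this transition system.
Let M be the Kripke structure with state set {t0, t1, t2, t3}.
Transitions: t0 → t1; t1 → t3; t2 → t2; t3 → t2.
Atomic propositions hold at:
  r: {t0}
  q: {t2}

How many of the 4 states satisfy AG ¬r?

Sat(¬r) = {t1, t2, t3}
AG ¬r: greatest fixpoint, start Z0 = {t1, t2, t3}, keep only states in Sat with every successor in Z. Already a fixed point.
Sat(AG ¬r) = {t1, t2, t3}
|Sat(AG ¬r)| = |{t1, t2, t3}| = 3.

3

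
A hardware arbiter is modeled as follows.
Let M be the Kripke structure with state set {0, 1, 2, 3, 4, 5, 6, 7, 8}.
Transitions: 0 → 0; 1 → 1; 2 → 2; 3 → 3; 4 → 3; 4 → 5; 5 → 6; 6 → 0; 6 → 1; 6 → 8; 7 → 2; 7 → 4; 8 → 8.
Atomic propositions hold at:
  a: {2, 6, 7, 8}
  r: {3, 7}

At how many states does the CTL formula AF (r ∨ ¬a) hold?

6

Sat(¬a) = {0, 1, 3, 4, 5}
Sat(r ∨ ¬a) = {0, 1, 3, 4, 5, 7}
AF (r ∨ ¬a): least fixpoint, start Z0 = {0, 1, 3, 4, 5, 7}, add states with every successor in Z. Already a fixed point.
Sat(AF (r ∨ ¬a)) = {0, 1, 3, 4, 5, 7}
|Sat(AF (r ∨ ¬a))| = |{0, 1, 3, 4, 5, 7}| = 6.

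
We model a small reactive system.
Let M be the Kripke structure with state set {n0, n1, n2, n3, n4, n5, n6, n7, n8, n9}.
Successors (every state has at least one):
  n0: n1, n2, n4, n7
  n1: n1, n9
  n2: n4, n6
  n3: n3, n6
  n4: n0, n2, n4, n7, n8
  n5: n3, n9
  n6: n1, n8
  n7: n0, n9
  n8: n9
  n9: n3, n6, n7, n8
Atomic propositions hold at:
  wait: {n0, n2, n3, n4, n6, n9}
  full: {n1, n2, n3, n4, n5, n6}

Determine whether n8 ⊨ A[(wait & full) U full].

No

Sat(wait & full) = {n2, n3, n4, n6}
A[(wait & full) U full]: least fixpoint, start Z0 = Sat(full) = {n1, n2, n3, n4, n5, n6}, add states in Sat(wait & full) with every successor in Z. Already a fixed point.
Sat(A[(wait & full) U full]) = {n1, n2, n3, n4, n5, n6}
n8 ∉ Sat(A[(wait & full) U full]) = {n1, n2, n3, n4, n5, n6}, so the formula does not hold at n8.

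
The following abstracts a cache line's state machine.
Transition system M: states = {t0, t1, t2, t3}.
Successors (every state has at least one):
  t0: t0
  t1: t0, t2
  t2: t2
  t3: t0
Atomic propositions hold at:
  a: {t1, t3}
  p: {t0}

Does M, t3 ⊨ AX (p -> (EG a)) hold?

EG a: greatest fixpoint, start Z0 = {t1, t3}, keep only states in Sat with some successor in Z. Z1 = ∅; fixed.
Sat(EG a) = ∅
Sat(p -> (EG a)) = {t1, t2, t3}
Sat(AX (p -> (EG a))) = {s : every successor in {t1, t2, t3}} = {t2}
t3 ∉ Sat(AX (p -> (EG a))) = {t2}, so the formula does not hold at t3.

No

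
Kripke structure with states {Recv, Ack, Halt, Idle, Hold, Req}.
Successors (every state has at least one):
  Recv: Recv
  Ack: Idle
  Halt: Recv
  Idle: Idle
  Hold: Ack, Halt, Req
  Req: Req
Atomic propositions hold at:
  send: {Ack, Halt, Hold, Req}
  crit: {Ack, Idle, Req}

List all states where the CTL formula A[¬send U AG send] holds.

Sat(¬send) = {Recv, Idle}
AG send: greatest fixpoint, start Z0 = {Ack, Halt, Hold, Req}, keep only states in Sat with every successor in Z. Z1 = {Hold, Req}; Z2 = {Req}; fixed.
Sat(AG send) = {Req}
A[¬send U AG send]: least fixpoint, start Z0 = Sat(AG send) = {Req}, add states in Sat(¬send) with every successor in Z. Already a fixed point.
Sat(A[¬send U AG send]) = {Req}

{Req}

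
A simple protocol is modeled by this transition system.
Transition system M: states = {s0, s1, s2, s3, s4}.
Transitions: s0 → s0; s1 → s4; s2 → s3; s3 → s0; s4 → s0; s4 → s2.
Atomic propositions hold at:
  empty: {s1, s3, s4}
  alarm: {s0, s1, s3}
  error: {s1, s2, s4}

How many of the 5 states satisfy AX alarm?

3

Sat(AX alarm) = {s : every successor in {s0, s1, s3}} = {s0, s2, s3}
|Sat(AX alarm)| = |{s0, s2, s3}| = 3.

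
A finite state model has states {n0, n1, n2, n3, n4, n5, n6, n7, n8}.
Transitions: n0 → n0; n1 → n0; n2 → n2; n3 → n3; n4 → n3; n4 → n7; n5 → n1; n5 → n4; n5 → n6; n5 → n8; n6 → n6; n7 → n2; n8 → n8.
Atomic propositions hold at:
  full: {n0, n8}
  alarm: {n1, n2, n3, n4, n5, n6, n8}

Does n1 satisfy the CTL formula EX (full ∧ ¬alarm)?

Yes

Sat(¬alarm) = {n0, n7}
Sat(full ∧ ¬alarm) = {n0}
Sat(EX (full ∧ ¬alarm)) = {s : some successor in {n0}} = {n0, n1}
n1 ∈ Sat(EX (full ∧ ¬alarm)) = {n0, n1}, so the formula holds at n1.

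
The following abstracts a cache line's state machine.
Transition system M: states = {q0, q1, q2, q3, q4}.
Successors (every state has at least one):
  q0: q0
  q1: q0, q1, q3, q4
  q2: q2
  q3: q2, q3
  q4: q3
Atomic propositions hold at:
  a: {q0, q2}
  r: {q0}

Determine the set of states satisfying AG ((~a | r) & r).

{q0}

Sat(~a) = {q1, q3, q4}
Sat(~a | r) = {q0, q1, q3, q4}
Sat((~a | r) & r) = {q0}
AG ((~a | r) & r): greatest fixpoint, start Z0 = {q0}, keep only states in Sat with every successor in Z. Already a fixed point.
Sat(AG ((~a | r) & r)) = {q0}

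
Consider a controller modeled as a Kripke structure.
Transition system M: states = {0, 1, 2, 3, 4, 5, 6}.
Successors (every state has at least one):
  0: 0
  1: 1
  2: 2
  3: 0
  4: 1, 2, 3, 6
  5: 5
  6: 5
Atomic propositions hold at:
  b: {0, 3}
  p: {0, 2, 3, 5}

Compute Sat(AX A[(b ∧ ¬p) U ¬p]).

Sat(¬p) = {1, 4, 6}
Sat(b ∧ ¬p) = ∅
A[(b ∧ ¬p) U ¬p]: least fixpoint, start Z0 = Sat(¬p) = {1, 4, 6}, add states in Sat(b ∧ ¬p) with every successor in Z. Already a fixed point.
Sat(A[(b ∧ ¬p) U ¬p]) = {1, 4, 6}
Sat(AX A[(b ∧ ¬p) U ¬p]) = {s : every successor in {1, 4, 6}} = {1}

{1}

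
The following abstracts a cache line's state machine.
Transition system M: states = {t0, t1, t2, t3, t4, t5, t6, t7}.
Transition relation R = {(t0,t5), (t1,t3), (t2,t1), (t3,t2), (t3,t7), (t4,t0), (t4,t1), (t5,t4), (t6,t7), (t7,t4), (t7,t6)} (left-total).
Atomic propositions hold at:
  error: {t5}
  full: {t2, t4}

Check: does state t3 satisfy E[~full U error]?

Sat(~full) = {t0, t1, t3, t5, t6, t7}
E[~full U error]: least fixpoint, start Z0 = Sat(error) = {t5}, add states in Sat(~full) with some successor in Z. Z1 = {t0, t5}; fixed.
Sat(E[~full U error]) = {t0, t5}
t3 ∉ Sat(E[~full U error]) = {t0, t5}, so the formula does not hold at t3.

No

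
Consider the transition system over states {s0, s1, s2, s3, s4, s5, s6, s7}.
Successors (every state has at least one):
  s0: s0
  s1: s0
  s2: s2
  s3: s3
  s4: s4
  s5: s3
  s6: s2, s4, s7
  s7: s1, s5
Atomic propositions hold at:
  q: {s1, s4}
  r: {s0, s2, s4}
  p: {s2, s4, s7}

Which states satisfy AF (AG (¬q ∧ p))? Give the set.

{s2}

Sat(¬q) = {s0, s2, s3, s5, s6, s7}
Sat(¬q ∧ p) = {s2, s7}
AG (¬q ∧ p): greatest fixpoint, start Z0 = {s2, s7}, keep only states in Sat with every successor in Z. Z1 = {s2}; fixed.
Sat(AG (¬q ∧ p)) = {s2}
AF (AG (¬q ∧ p)): least fixpoint, start Z0 = {s2}, add states with every successor in Z. Already a fixed point.
Sat(AF (AG (¬q ∧ p))) = {s2}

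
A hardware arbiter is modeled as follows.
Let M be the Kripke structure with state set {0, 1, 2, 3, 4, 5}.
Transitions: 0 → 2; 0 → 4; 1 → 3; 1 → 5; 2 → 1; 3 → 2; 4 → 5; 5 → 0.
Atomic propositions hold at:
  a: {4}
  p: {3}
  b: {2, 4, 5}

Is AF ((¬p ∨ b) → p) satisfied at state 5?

Sat(¬p) = {0, 1, 2, 4, 5}
Sat(¬p ∨ b) = {0, 1, 2, 4, 5}
Sat((¬p ∨ b) → p) = {3}
AF ((¬p ∨ b) → p): least fixpoint, start Z0 = {3}, add states with every successor in Z. Already a fixed point.
Sat(AF ((¬p ∨ b) → p)) = {3}
5 ∉ Sat(AF ((¬p ∨ b) → p)) = {3}, so the formula does not hold at 5.

No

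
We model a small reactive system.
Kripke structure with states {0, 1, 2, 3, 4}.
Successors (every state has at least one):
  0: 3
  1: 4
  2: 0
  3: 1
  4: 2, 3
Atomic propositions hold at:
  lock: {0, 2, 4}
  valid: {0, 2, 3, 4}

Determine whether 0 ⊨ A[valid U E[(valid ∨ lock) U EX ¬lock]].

Yes

Sat(valid ∨ lock) = {0, 2, 3, 4}
Sat(¬lock) = {1, 3}
Sat(EX ¬lock) = {s : some successor in {1, 3}} = {0, 3, 4}
E[(valid ∨ lock) U EX ¬lock]: least fixpoint, start Z0 = Sat(EX ¬lock) = {0, 3, 4}, add states in Sat(valid ∨ lock) with some successor in Z. Z1 = {0, 2, 3, 4}; fixed.
Sat(E[(valid ∨ lock) U EX ¬lock]) = {0, 2, 3, 4}
A[valid U E[(valid ∨ lock) U EX ¬lock]]: least fixpoint, start Z0 = Sat(E[(valid ∨ lock) U EX ¬lock]) = {0, 2, 3, 4}, add states in Sat(valid) with every successor in Z. Already a fixed point.
Sat(A[valid U E[(valid ∨ lock) U EX ¬lock]]) = {0, 2, 3, 4}
0 ∈ Sat(A[valid U E[(valid ∨ lock) U EX ¬lock]]) = {0, 2, 3, 4}, so the formula holds at 0.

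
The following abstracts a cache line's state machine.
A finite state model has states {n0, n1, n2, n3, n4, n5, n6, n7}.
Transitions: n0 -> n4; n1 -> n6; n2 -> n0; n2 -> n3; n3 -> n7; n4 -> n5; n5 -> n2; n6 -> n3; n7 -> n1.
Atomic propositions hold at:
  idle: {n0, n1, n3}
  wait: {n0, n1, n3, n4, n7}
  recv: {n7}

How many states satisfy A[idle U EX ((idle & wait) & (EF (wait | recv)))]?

5

Sat(idle & wait) = {n0, n1, n3}
Sat(wait | recv) = {n0, n1, n3, n4, n7}
EF (wait | recv): least fixpoint, start Z0 = {n0, n1, n3, n4, n7}, add states with some successor in Z. Z1 = {n0, n1, n2, n3, n4, n6, n7}; Z2 = {n0, n1, n2, n3, n4, n5, n6, n7}; fixed.
Sat(EF (wait | recv)) = {n0, n1, n2, n3, n4, n5, n6, n7}
Sat((idle & wait) & (EF (wait | recv))) = {n0, n1, n3}
Sat(EX ((idle & wait) & (EF (wait | recv)))) = {s : some successor in {n0, n1, n3}} = {n2, n6, n7}
A[idle U EX ((idle & wait) & (EF (wait | recv)))]: least fixpoint, start Z0 = Sat(EX ((idle & wait) & (EF (wait | recv)))) = {n2, n6, n7}, add states in Sat(idle) with every successor in Z. Z1 = {n1, n2, n3, n6, n7}; fixed.
Sat(A[idle U EX ((idle & wait) & (EF (wait | recv)))]) = {n1, n2, n3, n6, n7}
|Sat(A[idle U EX ((idle & wait) & (EF (wait | recv)))])| = |{n1, n2, n3, n6, n7}| = 5.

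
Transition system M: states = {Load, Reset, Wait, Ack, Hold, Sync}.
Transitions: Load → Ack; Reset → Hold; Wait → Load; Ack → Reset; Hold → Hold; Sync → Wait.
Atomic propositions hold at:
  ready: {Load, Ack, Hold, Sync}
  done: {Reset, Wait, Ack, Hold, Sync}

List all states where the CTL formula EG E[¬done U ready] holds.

Sat(¬done) = {Load}
E[¬done U ready]: least fixpoint, start Z0 = Sat(ready) = {Load, Ack, Hold, Sync}, add states in Sat(¬done) with some successor in Z. Already a fixed point.
Sat(E[¬done U ready]) = {Load, Ack, Hold, Sync}
EG E[¬done U ready]: greatest fixpoint, start Z0 = {Load, Ack, Hold, Sync}, keep only states in Sat with some successor in Z. Z1 = {Load, Hold}; Z2 = {Hold}; fixed.
Sat(EG E[¬done U ready]) = {Hold}

{Hold}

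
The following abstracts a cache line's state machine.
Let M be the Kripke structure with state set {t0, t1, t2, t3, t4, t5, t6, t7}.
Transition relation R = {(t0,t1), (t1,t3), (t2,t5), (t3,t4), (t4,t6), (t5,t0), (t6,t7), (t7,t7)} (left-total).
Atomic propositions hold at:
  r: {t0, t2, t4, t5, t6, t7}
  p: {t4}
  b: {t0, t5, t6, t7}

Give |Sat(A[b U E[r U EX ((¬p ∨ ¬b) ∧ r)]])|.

6

Sat(¬p) = {t0, t1, t2, t3, t5, t6, t7}
Sat(¬b) = {t1, t2, t3, t4}
Sat(¬p ∨ ¬b) = {t0, t1, t2, t3, t4, t5, t6, t7}
Sat((¬p ∨ ¬b) ∧ r) = {t0, t2, t4, t5, t6, t7}
Sat(EX ((¬p ∨ ¬b) ∧ r)) = {s : some successor in {t0, t2, t4, t5, t6, t7}} = {t2, t3, t4, t5, t6, t7}
E[r U EX ((¬p ∨ ¬b) ∧ r)]: least fixpoint, start Z0 = Sat(EX ((¬p ∨ ¬b) ∧ r)) = {t2, t3, t4, t5, t6, t7}, add states in Sat(r) with some successor in Z. Already a fixed point.
Sat(E[r U EX ((¬p ∨ ¬b) ∧ r)]) = {t2, t3, t4, t5, t6, t7}
A[b U E[r U EX ((¬p ∨ ¬b) ∧ r)]]: least fixpoint, start Z0 = Sat(E[r U EX ((¬p ∨ ¬b) ∧ r)]) = {t2, t3, t4, t5, t6, t7}, add states in Sat(b) with every successor in Z. Already a fixed point.
Sat(A[b U E[r U EX ((¬p ∨ ¬b) ∧ r)]]) = {t2, t3, t4, t5, t6, t7}
|Sat(A[b U E[r U EX ((¬p ∨ ¬b) ∧ r)]])| = |{t2, t3, t4, t5, t6, t7}| = 6.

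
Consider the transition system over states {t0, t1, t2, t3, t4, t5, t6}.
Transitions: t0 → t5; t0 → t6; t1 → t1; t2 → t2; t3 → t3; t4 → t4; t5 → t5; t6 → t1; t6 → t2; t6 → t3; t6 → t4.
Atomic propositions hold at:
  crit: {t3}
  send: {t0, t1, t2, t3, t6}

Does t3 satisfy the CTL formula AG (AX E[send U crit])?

E[send U crit]: least fixpoint, start Z0 = Sat(crit) = {t3}, add states in Sat(send) with some successor in Z. Z1 = {t3, t6}; Z2 = {t0, t3, t6}; fixed.
Sat(E[send U crit]) = {t0, t3, t6}
Sat(AX E[send U crit]) = {s : every successor in {t0, t3, t6}} = {t3}
AG (AX E[send U crit]): greatest fixpoint, start Z0 = {t3}, keep only states in Sat with every successor in Z. Already a fixed point.
Sat(AG (AX E[send U crit])) = {t3}
t3 ∈ Sat(AG (AX E[send U crit])) = {t3}, so the formula holds at t3.

Yes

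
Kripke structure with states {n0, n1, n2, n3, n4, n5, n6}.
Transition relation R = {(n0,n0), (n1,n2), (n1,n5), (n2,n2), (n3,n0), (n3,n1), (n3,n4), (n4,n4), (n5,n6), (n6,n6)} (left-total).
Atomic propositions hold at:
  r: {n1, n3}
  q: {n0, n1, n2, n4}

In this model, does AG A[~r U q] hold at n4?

Yes

Sat(~r) = {n0, n2, n4, n5, n6}
A[~r U q]: least fixpoint, start Z0 = Sat(q) = {n0, n1, n2, n4}, add states in Sat(~r) with every successor in Z. Already a fixed point.
Sat(A[~r U q]) = {n0, n1, n2, n4}
AG A[~r U q]: greatest fixpoint, start Z0 = {n0, n1, n2, n4}, keep only states in Sat with every successor in Z. Z1 = {n0, n2, n4}; fixed.
Sat(AG A[~r U q]) = {n0, n2, n4}
n4 ∈ Sat(AG A[~r U q]) = {n0, n2, n4}, so the formula holds at n4.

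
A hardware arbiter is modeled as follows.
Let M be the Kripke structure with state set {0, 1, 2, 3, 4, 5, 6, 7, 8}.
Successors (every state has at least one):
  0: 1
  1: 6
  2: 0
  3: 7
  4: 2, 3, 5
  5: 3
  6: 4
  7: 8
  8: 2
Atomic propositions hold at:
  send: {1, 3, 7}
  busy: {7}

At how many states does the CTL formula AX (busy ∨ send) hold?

3

Sat(busy ∨ send) = {1, 3, 7}
Sat(AX (busy ∨ send)) = {s : every successor in {1, 3, 7}} = {0, 3, 5}
|Sat(AX (busy ∨ send))| = |{0, 3, 5}| = 3.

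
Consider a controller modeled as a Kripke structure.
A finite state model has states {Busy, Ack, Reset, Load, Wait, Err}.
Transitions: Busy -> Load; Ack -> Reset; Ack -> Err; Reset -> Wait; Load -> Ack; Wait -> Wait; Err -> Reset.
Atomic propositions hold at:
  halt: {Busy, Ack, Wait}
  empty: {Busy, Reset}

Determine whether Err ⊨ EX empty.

Sat(EX empty) = {s : some successor in {Busy, Reset}} = {Ack, Err}
Err ∈ Sat(EX empty) = {Ack, Err}, so the formula holds at Err.

Yes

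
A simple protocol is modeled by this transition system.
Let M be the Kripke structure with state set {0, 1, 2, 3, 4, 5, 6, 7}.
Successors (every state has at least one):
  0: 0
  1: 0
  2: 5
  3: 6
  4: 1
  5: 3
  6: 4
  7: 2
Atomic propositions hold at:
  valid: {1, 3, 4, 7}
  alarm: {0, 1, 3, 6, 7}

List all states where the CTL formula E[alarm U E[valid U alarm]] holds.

E[valid U alarm]: least fixpoint, start Z0 = Sat(alarm) = {0, 1, 3, 6, 7}, add states in Sat(valid) with some successor in Z. Z1 = {0, 1, 3, 4, 6, 7}; fixed.
Sat(E[valid U alarm]) = {0, 1, 3, 4, 6, 7}
E[alarm U E[valid U alarm]]: least fixpoint, start Z0 = Sat(E[valid U alarm]) = {0, 1, 3, 4, 6, 7}, add states in Sat(alarm) with some successor in Z. Already a fixed point.
Sat(E[alarm U E[valid U alarm]]) = {0, 1, 3, 4, 6, 7}

{0, 1, 3, 4, 6, 7}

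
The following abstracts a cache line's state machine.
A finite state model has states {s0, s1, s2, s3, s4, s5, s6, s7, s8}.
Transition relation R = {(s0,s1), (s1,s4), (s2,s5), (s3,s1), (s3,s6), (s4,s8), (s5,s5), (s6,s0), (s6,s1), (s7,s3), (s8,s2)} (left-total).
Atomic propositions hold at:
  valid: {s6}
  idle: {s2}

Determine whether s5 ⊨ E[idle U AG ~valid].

Sat(~valid) = {s0, s1, s2, s3, s4, s5, s7, s8}
AG ~valid: greatest fixpoint, start Z0 = {s0, s1, s2, s3, s4, s5, s7, s8}, keep only states in Sat with every successor in Z. Z1 = {s0, s1, s2, s4, s5, s7, s8}; Z2 = {s0, s1, s2, s4, s5, s8}; fixed.
Sat(AG ~valid) = {s0, s1, s2, s4, s5, s8}
E[idle U AG ~valid]: least fixpoint, start Z0 = Sat(AG ~valid) = {s0, s1, s2, s4, s5, s8}, add states in Sat(idle) with some successor in Z. Already a fixed point.
Sat(E[idle U AG ~valid]) = {s0, s1, s2, s4, s5, s8}
s5 ∈ Sat(E[idle U AG ~valid]) = {s0, s1, s2, s4, s5, s8}, so the formula holds at s5.

Yes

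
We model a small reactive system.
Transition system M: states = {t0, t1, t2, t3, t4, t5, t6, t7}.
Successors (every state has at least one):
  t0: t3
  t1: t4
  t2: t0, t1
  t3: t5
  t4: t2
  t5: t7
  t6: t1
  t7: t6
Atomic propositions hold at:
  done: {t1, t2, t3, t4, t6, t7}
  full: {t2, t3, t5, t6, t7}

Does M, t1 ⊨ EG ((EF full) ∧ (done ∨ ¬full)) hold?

Yes

EF full: least fixpoint, start Z0 = {t2, t3, t5, t6, t7}, add states with some successor in Z. Z1 = {t0, t2, t3, t4, t5, t6, t7}; Z2 = {t0, t1, t2, t3, t4, t5, t6, t7}; fixed.
Sat(EF full) = {t0, t1, t2, t3, t4, t5, t6, t7}
Sat(¬full) = {t0, t1, t4}
Sat(done ∨ ¬full) = {t0, t1, t2, t3, t4, t6, t7}
Sat((EF full) ∧ (done ∨ ¬full)) = {t0, t1, t2, t3, t4, t6, t7}
EG ((EF full) ∧ (done ∨ ¬full)): greatest fixpoint, start Z0 = {t0, t1, t2, t3, t4, t6, t7}, keep only states in Sat with some successor in Z. Z1 = {t0, t1, t2, t4, t6, t7}; Z2 = {t1, t2, t4, t6, t7}; fixed.
Sat(EG ((EF full) ∧ (done ∨ ¬full))) = {t1, t2, t4, t6, t7}
t1 ∈ Sat(EG ((EF full) ∧ (done ∨ ¬full))) = {t1, t2, t4, t6, t7}, so the formula holds at t1.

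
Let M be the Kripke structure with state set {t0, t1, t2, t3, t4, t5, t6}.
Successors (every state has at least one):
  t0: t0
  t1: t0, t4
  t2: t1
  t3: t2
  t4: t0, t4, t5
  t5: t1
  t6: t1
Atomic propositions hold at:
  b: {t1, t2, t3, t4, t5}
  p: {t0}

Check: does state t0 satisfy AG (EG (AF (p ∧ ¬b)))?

Yes

Sat(¬b) = {t0, t6}
Sat(p ∧ ¬b) = {t0}
AF (p ∧ ¬b): least fixpoint, start Z0 = {t0}, add states with every successor in Z. Already a fixed point.
Sat(AF (p ∧ ¬b)) = {t0}
EG (AF (p ∧ ¬b)): greatest fixpoint, start Z0 = {t0}, keep only states in Sat with some successor in Z. Already a fixed point.
Sat(EG (AF (p ∧ ¬b))) = {t0}
AG (EG (AF (p ∧ ¬b))): greatest fixpoint, start Z0 = {t0}, keep only states in Sat with every successor in Z. Already a fixed point.
Sat(AG (EG (AF (p ∧ ¬b)))) = {t0}
t0 ∈ Sat(AG (EG (AF (p ∧ ¬b)))) = {t0}, so the formula holds at t0.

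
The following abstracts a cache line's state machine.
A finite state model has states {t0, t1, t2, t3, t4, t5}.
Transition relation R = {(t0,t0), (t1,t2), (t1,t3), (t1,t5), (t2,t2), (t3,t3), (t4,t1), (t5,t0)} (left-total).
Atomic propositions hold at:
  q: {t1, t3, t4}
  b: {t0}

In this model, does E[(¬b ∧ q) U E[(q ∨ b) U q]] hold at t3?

Sat(¬b) = {t1, t2, t3, t4, t5}
Sat(¬b ∧ q) = {t1, t3, t4}
Sat(q ∨ b) = {t0, t1, t3, t4}
E[(q ∨ b) U q]: least fixpoint, start Z0 = Sat(q) = {t1, t3, t4}, add states in Sat(q ∨ b) with some successor in Z. Already a fixed point.
Sat(E[(q ∨ b) U q]) = {t1, t3, t4}
E[(¬b ∧ q) U E[(q ∨ b) U q]]: least fixpoint, start Z0 = Sat(E[(q ∨ b) U q]) = {t1, t3, t4}, add states in Sat(¬b ∧ q) with some successor in Z. Already a fixed point.
Sat(E[(¬b ∧ q) U E[(q ∨ b) U q]]) = {t1, t3, t4}
t3 ∈ Sat(E[(¬b ∧ q) U E[(q ∨ b) U q]]) = {t1, t3, t4}, so the formula holds at t3.

Yes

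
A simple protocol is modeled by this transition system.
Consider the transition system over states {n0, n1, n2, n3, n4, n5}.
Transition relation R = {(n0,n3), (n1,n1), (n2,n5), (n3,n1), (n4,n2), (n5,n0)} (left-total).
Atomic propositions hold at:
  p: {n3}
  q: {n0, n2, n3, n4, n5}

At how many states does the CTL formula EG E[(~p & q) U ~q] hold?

Sat(~p) = {n0, n1, n2, n4, n5}
Sat(~p & q) = {n0, n2, n4, n5}
Sat(~q) = {n1}
E[(~p & q) U ~q]: least fixpoint, start Z0 = Sat(~q) = {n1}, add states in Sat(~p & q) with some successor in Z. Already a fixed point.
Sat(E[(~p & q) U ~q]) = {n1}
EG E[(~p & q) U ~q]: greatest fixpoint, start Z0 = {n1}, keep only states in Sat with some successor in Z. Already a fixed point.
Sat(EG E[(~p & q) U ~q]) = {n1}
|Sat(EG E[(~p & q) U ~q])| = |{n1}| = 1.

1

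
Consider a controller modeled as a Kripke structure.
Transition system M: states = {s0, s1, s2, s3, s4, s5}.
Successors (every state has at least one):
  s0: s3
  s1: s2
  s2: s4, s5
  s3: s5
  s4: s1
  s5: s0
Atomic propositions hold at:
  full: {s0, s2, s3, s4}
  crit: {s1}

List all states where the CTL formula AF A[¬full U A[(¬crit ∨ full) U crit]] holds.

Sat(¬full) = {s1, s5}
Sat(¬crit) = {s0, s2, s3, s4, s5}
Sat(¬crit ∨ full) = {s0, s2, s3, s4, s5}
A[(¬crit ∨ full) U crit]: least fixpoint, start Z0 = Sat(crit) = {s1}, add states in Sat(¬crit ∨ full) with every successor in Z. Z1 = {s1, s4}; fixed.
Sat(A[(¬crit ∨ full) U crit]) = {s1, s4}
A[¬full U A[(¬crit ∨ full) U crit]]: least fixpoint, start Z0 = Sat(A[(¬crit ∨ full) U crit]) = {s1, s4}, add states in Sat(¬full) with every successor in Z. Already a fixed point.
Sat(A[¬full U A[(¬crit ∨ full) U crit]]) = {s1, s4}
AF A[¬full U A[(¬crit ∨ full) U crit]]: least fixpoint, start Z0 = {s1, s4}, add states with every successor in Z. Already a fixed point.
Sat(AF A[¬full U A[(¬crit ∨ full) U crit]]) = {s1, s4}

{s1, s4}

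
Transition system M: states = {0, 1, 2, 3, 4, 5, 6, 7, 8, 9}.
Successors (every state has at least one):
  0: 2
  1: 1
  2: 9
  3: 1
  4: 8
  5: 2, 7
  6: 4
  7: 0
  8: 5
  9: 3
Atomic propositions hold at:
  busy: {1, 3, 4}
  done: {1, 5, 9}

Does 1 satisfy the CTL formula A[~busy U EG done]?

Sat(~busy) = {0, 2, 5, 6, 7, 8, 9}
EG done: greatest fixpoint, start Z0 = {1, 5, 9}, keep only states in Sat with some successor in Z. Z1 = {1}; fixed.
Sat(EG done) = {1}
A[~busy U EG done]: least fixpoint, start Z0 = Sat(EG done) = {1}, add states in Sat(~busy) with every successor in Z. Already a fixed point.
Sat(A[~busy U EG done]) = {1}
1 ∈ Sat(A[~busy U EG done]) = {1}, so the formula holds at 1.

Yes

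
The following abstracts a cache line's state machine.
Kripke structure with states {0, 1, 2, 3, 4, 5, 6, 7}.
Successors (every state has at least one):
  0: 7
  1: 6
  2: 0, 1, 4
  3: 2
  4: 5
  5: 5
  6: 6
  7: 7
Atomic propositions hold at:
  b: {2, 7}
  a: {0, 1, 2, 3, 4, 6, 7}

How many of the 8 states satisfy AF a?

7

AF a: least fixpoint, start Z0 = {0, 1, 2, 3, 4, 6, 7}, add states with every successor in Z. Already a fixed point.
Sat(AF a) = {0, 1, 2, 3, 4, 6, 7}
|Sat(AF a)| = |{0, 1, 2, 3, 4, 6, 7}| = 7.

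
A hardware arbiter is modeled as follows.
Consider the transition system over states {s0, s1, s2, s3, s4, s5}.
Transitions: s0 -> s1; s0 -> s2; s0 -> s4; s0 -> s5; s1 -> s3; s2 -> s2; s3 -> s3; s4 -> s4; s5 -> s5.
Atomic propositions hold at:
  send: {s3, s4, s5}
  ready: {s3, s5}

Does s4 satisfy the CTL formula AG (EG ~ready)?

Sat(~ready) = {s0, s1, s2, s4}
EG ~ready: greatest fixpoint, start Z0 = {s0, s1, s2, s4}, keep only states in Sat with some successor in Z. Z1 = {s0, s2, s4}; fixed.
Sat(EG ~ready) = {s0, s2, s4}
AG (EG ~ready): greatest fixpoint, start Z0 = {s0, s2, s4}, keep only states in Sat with every successor in Z. Z1 = {s2, s4}; fixed.
Sat(AG (EG ~ready)) = {s2, s4}
s4 ∈ Sat(AG (EG ~ready)) = {s2, s4}, so the formula holds at s4.

Yes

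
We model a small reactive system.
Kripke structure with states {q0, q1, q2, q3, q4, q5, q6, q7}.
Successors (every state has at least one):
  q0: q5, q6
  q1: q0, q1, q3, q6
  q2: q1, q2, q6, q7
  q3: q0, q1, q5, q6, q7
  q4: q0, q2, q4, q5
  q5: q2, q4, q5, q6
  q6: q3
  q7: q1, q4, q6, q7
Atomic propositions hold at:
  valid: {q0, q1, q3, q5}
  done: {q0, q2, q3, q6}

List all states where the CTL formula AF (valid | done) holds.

{q0, q1, q2, q3, q5, q6}

Sat(valid | done) = {q0, q1, q2, q3, q5, q6}
AF (valid | done): least fixpoint, start Z0 = {q0, q1, q2, q3, q5, q6}, add states with every successor in Z. Already a fixed point.
Sat(AF (valid | done)) = {q0, q1, q2, q3, q5, q6}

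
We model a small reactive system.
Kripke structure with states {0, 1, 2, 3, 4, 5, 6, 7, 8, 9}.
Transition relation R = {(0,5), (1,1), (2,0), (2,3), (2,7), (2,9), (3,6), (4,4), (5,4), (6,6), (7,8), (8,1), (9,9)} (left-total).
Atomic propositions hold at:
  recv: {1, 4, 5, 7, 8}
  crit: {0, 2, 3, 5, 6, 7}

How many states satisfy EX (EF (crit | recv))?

9

Sat(crit | recv) = {0, 1, 2, 3, 4, 5, 6, 7, 8}
EF (crit | recv): least fixpoint, start Z0 = {0, 1, 2, 3, 4, 5, 6, 7, 8}, add states with some successor in Z. Already a fixed point.
Sat(EF (crit | recv)) = {0, 1, 2, 3, 4, 5, 6, 7, 8}
Sat(EX (EF (crit | recv))) = {s : some successor in {0, 1, 2, 3, 4, 5, 6, 7, 8}} = {0, 1, 2, 3, 4, 5, 6, 7, 8}
|Sat(EX (EF (crit | recv)))| = |{0, 1, 2, 3, 4, 5, 6, 7, 8}| = 9.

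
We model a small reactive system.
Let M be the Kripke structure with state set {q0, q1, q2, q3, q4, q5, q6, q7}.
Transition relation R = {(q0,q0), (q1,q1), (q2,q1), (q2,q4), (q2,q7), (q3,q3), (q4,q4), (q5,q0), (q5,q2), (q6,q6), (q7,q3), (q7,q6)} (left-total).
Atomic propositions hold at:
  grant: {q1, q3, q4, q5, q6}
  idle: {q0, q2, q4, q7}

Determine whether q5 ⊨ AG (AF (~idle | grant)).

Sat(~idle) = {q1, q3, q5, q6}
Sat(~idle | grant) = {q1, q3, q4, q5, q6}
AF (~idle | grant): least fixpoint, start Z0 = {q1, q3, q4, q5, q6}, add states with every successor in Z. Z1 = {q1, q3, q4, q5, q6, q7}; Z2 = {q1, q2, q3, q4, q5, q6, q7}; fixed.
Sat(AF (~idle | grant)) = {q1, q2, q3, q4, q5, q6, q7}
AG (AF (~idle | grant)): greatest fixpoint, start Z0 = {q1, q2, q3, q4, q5, q6, q7}, keep only states in Sat with every successor in Z. Z1 = {q1, q2, q3, q4, q6, q7}; fixed.
Sat(AG (AF (~idle | grant))) = {q1, q2, q3, q4, q6, q7}
q5 ∉ Sat(AG (AF (~idle | grant))) = {q1, q2, q3, q4, q6, q7}, so the formula does not hold at q5.

No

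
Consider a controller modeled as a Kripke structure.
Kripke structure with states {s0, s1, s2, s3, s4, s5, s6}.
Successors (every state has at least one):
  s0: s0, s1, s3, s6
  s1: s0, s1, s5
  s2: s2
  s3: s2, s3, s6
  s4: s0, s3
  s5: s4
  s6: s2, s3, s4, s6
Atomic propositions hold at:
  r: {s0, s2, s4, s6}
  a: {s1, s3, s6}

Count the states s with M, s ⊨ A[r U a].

3

A[r U a]: least fixpoint, start Z0 = Sat(a) = {s1, s3, s6}, add states in Sat(r) with every successor in Z. Already a fixed point.
Sat(A[r U a]) = {s1, s3, s6}
|Sat(A[r U a])| = |{s1, s3, s6}| = 3.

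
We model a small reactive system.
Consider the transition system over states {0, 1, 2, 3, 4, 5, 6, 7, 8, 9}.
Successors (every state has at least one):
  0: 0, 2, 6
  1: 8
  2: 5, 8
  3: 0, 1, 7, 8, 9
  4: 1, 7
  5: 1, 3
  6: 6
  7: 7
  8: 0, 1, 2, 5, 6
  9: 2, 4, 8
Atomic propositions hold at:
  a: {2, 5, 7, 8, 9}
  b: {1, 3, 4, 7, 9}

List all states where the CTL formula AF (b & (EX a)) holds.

{1, 3, 4, 5, 7, 9}

Sat(EX a) = {s : some successor in {2, 5, 7, 8, 9}} = {0, 1, 2, 3, 4, 7, 8, 9}
Sat(b & (EX a)) = {1, 3, 4, 7, 9}
AF (b & (EX a)): least fixpoint, start Z0 = {1, 3, 4, 7, 9}, add states with every successor in Z. Z1 = {1, 3, 4, 5, 7, 9}; fixed.
Sat(AF (b & (EX a))) = {1, 3, 4, 5, 7, 9}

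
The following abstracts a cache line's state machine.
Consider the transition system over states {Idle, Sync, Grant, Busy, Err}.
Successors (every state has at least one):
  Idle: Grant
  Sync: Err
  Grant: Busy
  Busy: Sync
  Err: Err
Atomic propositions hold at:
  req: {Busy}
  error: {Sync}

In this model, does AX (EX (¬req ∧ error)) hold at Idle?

No

Sat(¬req) = {Idle, Sync, Grant, Err}
Sat(¬req ∧ error) = {Sync}
Sat(EX (¬req ∧ error)) = {s : some successor in {Sync}} = {Busy}
Sat(AX (EX (¬req ∧ error))) = {s : every successor in {Busy}} = {Grant}
Idle ∉ Sat(AX (EX (¬req ∧ error))) = {Grant}, so the formula does not hold at Idle.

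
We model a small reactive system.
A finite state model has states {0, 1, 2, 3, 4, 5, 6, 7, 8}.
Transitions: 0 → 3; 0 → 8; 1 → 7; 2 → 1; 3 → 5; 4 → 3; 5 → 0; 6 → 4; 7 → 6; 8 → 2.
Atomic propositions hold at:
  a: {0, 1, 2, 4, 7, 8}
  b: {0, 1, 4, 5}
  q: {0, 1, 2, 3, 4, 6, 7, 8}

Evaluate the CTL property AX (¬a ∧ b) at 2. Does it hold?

No

Sat(¬a) = {3, 5, 6}
Sat(¬a ∧ b) = {5}
Sat(AX (¬a ∧ b)) = {s : every successor in {5}} = {3}
2 ∉ Sat(AX (¬a ∧ b)) = {3}, so the formula does not hold at 2.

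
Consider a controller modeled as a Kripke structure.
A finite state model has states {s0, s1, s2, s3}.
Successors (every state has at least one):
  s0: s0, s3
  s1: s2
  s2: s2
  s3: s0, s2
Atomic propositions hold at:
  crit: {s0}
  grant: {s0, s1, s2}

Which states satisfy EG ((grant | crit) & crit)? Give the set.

Sat(grant | crit) = {s0, s1, s2}
Sat((grant | crit) & crit) = {s0}
EG ((grant | crit) & crit): greatest fixpoint, start Z0 = {s0}, keep only states in Sat with some successor in Z. Already a fixed point.
Sat(EG ((grant | crit) & crit)) = {s0}

{s0}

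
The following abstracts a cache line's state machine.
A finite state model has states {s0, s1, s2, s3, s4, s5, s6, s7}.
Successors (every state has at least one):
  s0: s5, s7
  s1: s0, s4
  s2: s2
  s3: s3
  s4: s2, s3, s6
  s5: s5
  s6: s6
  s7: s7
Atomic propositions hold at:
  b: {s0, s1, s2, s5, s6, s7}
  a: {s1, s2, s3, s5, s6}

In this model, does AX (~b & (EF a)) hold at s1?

Sat(~b) = {s3, s4}
EF a: least fixpoint, start Z0 = {s1, s2, s3, s5, s6}, add states with some successor in Z. Z1 = {s0, s1, s2, s3, s4, s5, s6}; fixed.
Sat(EF a) = {s0, s1, s2, s3, s4, s5, s6}
Sat(~b & (EF a)) = {s3, s4}
Sat(AX (~b & (EF a))) = {s : every successor in {s3, s4}} = {s3}
s1 ∉ Sat(AX (~b & (EF a))) = {s3}, so the formula does not hold at s1.

No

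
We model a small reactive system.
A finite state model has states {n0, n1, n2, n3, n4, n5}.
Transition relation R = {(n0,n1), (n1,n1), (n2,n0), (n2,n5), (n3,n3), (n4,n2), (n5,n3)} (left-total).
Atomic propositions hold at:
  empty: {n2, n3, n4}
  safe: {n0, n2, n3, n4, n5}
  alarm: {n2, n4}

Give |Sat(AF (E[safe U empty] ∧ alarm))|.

2

E[safe U empty]: least fixpoint, start Z0 = Sat(empty) = {n2, n3, n4}, add states in Sat(safe) with some successor in Z. Z1 = {n2, n3, n4, n5}; fixed.
Sat(E[safe U empty]) = {n2, n3, n4, n5}
Sat(E[safe U empty] ∧ alarm) = {n2, n4}
AF (E[safe U empty] ∧ alarm): least fixpoint, start Z0 = {n2, n4}, add states with every successor in Z. Already a fixed point.
Sat(AF (E[safe U empty] ∧ alarm)) = {n2, n4}
|Sat(AF (E[safe U empty] ∧ alarm))| = |{n2, n4}| = 2.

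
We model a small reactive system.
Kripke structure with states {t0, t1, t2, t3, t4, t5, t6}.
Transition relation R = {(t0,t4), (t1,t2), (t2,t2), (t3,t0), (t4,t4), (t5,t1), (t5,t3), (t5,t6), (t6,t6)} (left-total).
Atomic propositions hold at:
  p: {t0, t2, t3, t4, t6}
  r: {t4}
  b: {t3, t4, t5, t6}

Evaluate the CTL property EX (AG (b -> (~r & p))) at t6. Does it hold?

Sat(~r) = {t0, t1, t2, t3, t5, t6}
Sat(~r & p) = {t0, t2, t3, t6}
Sat(b -> (~r & p)) = {t0, t1, t2, t3, t6}
AG (b -> (~r & p)): greatest fixpoint, start Z0 = {t0, t1, t2, t3, t6}, keep only states in Sat with every successor in Z. Z1 = {t1, t2, t3, t6}; Z2 = {t1, t2, t6}; fixed.
Sat(AG (b -> (~r & p))) = {t1, t2, t6}
Sat(EX (AG (b -> (~r & p)))) = {s : some successor in {t1, t2, t6}} = {t1, t2, t5, t6}
t6 ∈ Sat(EX (AG (b -> (~r & p)))) = {t1, t2, t5, t6}, so the formula holds at t6.

Yes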